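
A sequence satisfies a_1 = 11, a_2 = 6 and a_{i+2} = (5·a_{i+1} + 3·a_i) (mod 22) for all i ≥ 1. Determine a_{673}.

19

a_1 = 11,  a_2 = 6,  a_3 = 19,  a_4 = 3,  a_5 = 6,  a_6 = 17,  a_7 = 15,  a_8 = 16,  a_9 = 15,  a_{10} = 13,  a_{11} = 0,  a_{12} = 17,  a_{13} = 19,  a_{14} = 14,  a_{15} = 17,  a_{16} = 17,  a_{17} = 4,  a_{18} = 5,  a_{19} = 15,  a_{20} = 2,  a_{21} = 11,  a_{22} = 17,  a_{23} = 8,  a_{24} = 3,  a_{25} = 17,  a_{26} = 6,  a_{27} = 15,  a_{28} = 5,  a_{29} = 4,  a_{30} = 13,  a_{31} = 11,  a_{32} = 6.
Since (a_{31}, a_{32}) = (a_1, a_2) = (11, 6) (two consecutive terms determine the rest), the sequence is periodic with period 30.
So a_{673} = a_{1 + ((673-1) mod 30)} = a_{13} = 19.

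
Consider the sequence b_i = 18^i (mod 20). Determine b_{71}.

12

We have b_0 = 1; b_1 = 18; b_2 = 4; b_3 = 12; b_4 = 16; b_5 = 8; b_6 = 4.
Since b_6 = b_2 = 4, the sequence is eventually periodic: after a pre-period of length 2 it cycles with period 4.
For i ≥ 2, b_i depends only on (i - 2) mod 4. (71 - 2) mod 4 = 1, so b_{71} = b_3 = 12.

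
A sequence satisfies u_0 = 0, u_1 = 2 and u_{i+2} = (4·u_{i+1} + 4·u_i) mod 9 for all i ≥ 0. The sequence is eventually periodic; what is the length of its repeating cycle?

24

We have u_0 = 0, u_1 = 2, u_2 = 8, u_3 = 4, u_4 = 3, u_5 = 1, u_6 = 7, u_7 = 5, u_8 = 3, u_9 = 5, u_{10} = 5, u_{11} = 4, u_{12} = 0, u_{13} = 7, u_{14} = 1, u_{15} = 5, u_{16} = 6, u_{17} = 8, u_{18} = 2, u_{19} = 4, u_{20} = 6, u_{21} = 4, u_{22} = 4, u_{23} = 5, u_{24} = 0, u_{25} = 2.
The sequence repeats with period 24.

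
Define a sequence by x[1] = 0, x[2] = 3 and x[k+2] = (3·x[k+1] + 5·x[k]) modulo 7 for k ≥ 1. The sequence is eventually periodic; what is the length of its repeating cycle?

3

Listing terms: x[1] = 0,  x[2] = 3,  x[3] = 2,  x[4] = 0,  x[5] = 3.
Since (x[4], x[5]) = (x[1], x[2]) = (0, 3) (two consecutive terms determine the rest), the sequence is periodic with period 3.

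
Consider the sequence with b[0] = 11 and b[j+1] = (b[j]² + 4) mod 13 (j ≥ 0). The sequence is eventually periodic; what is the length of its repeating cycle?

6

Computing terms: b[0] = 11; b[1] = 8; b[2] = 3; b[3] = 0; b[4] = 4; b[5] = 7; b[6] = 1; b[7] = 5; b[8] = 3.
Since b[8] = b[2] = 3, the sequence is eventually periodic: after a pre-period of length 2 it cycles with period 6.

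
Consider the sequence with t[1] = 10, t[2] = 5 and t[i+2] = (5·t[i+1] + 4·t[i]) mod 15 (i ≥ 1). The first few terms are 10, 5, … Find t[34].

We have t[1] = 10; t[2] = 5; t[3] = 5; t[4] = 0; t[5] = 5; t[6] = 10; t[7] = 10; t[8] = 0; t[9] = 10; t[10] = 5.
The sequence repeats with period 8.
So t[34] = t[1 + ((34-1) mod 8)] = t[2] = 5.

5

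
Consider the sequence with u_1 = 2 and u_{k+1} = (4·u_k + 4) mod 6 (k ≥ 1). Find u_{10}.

Computing terms: u_1 = 2,  u_2 = 0,  u_3 = 4,  u_4 = 2.
Since u_4 = u_1 = 2, the sequence is periodic with period 3.
(10 - 1) mod 3 = 0, so u_{10} = u_1 = 2.

2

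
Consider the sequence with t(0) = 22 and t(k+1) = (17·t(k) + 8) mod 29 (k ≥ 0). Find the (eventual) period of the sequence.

4

Computing terms: t(0) = 22; t(1) = 5; t(2) = 6; t(3) = 23; t(4) = 22.
Since t(4) = t(0) = 22, the sequence is periodic with period 4.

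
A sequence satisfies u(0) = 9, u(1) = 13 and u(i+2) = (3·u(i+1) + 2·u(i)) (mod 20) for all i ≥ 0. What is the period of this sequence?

Computing terms: u(0) = 9; u(1) = 13; u(2) = 17; u(3) = 17; u(4) = 5; u(5) = 9; u(6) = 17; u(7) = 9; u(8) = 1; u(9) = 1; u(10) = 5; u(11) = 17; u(12) = 1; u(13) = 17; u(14) = 13; u(15) = 13; u(16) = 5; u(17) = 1; u(18) = 13; u(19) = 1; u(20) = 9; u(21) = 9; u(22) = 5; u(23) = 13; u(24) = 9; u(25) = 13.
The sequence repeats with period 24.

24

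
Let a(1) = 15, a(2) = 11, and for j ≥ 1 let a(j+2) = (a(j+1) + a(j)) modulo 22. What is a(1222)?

Listing terms: a(1) = 15, a(2) = 11, a(3) = 4, a(4) = 15, a(5) = 19, a(6) = 12, a(7) = 9, a(8) = 21, a(9) = 8, a(10) = 7, a(11) = 15, a(12) = 0, a(13) = 15, a(14) = 15, a(15) = 8, a(16) = 1, a(17) = 9, a(18) = 10, a(19) = 19, a(20) = 7, a(21) = 4, a(22) = 11, a(23) = 15, a(24) = 4, a(25) = 19, a(26) = 1, a(27) = 20, a(28) = 21, a(29) = 19, a(30) = 18, a(31) = 15, a(32) = 11.
The sequence repeats with period 30.
(1222 - 1) mod 30 = 21, so a(1222) = a(22) = 11.

11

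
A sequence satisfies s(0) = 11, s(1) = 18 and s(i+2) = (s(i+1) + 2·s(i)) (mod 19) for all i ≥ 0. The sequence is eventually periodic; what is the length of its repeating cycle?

18

s(0) = 11; s(1) = 18; s(2) = 2; s(3) = 0; s(4) = 4; s(5) = 4; s(6) = 12; s(7) = 1; s(8) = 6; s(9) = 8; s(10) = 1; s(11) = 17; s(12) = 0; s(13) = 15; s(14) = 15; s(15) = 7; s(16) = 18; s(17) = 13; s(18) = 11; s(19) = 18.
Since (s(18), s(19)) = (s(0), s(1)) = (11, 18) (two consecutive terms determine the rest), the sequence is periodic with period 18.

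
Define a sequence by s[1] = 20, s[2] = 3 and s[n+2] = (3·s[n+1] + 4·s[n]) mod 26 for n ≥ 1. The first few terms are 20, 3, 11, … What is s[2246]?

s[1] = 20; s[2] = 3; s[3] = 11; s[4] = 19; s[5] = 23; s[6] = 15; s[7] = 7; s[8] = 3; s[9] = 11.
Since (s[8], s[9]) = (s[2], s[3]) = (3, 11) (two consecutive terms determine the rest), the sequence is eventually periodic: after a pre-period of length 1 it cycles with period 6.
For n ≥ 2, s[n] depends only on (n - 2) mod 6. (2246 - 2) mod 6 = 0, so s[2246] = s[2] = 3.

3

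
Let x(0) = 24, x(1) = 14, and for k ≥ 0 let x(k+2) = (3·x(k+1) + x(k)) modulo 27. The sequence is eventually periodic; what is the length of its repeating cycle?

18

x(0) = 24, x(1) = 14, x(2) = 12, x(3) = 23, x(4) = 0, x(5) = 23, x(6) = 15, x(7) = 14, x(8) = 3, x(9) = 23, x(10) = 18, x(11) = 23, x(12) = 6, x(13) = 14, x(14) = 21, x(15) = 23, x(16) = 9, x(17) = 23, x(18) = 24, x(19) = 14.
Since (x(18), x(19)) = (x(0), x(1)) = (24, 14) (two consecutive terms determine the rest), the sequence is periodic with period 18.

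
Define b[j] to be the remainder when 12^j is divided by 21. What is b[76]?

9

Listing terms: b[0] = 1; b[1] = 12; b[2] = 18; b[3] = 6; b[4] = 9; b[5] = 3; b[6] = 15; b[7] = 12.
Since b[7] = b[1] = 12, the sequence is eventually periodic: after a pre-period of length 1 it cycles with period 6.
For j ≥ 1, b[j] depends only on (j - 1) mod 6. (76 - 1) mod 6 = 3, so b[76] = b[4] = 9.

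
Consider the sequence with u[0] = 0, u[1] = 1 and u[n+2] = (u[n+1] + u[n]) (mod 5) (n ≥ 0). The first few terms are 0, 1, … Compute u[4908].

Computing terms: u[0] = 0; u[1] = 1; u[2] = 1; u[3] = 2; u[4] = 3; u[5] = 0; u[6] = 3; u[7] = 3; u[8] = 1; u[9] = 4; u[10] = 0; u[11] = 4; u[12] = 4; u[13] = 3; u[14] = 2; u[15] = 0; u[16] = 2; u[17] = 2; u[18] = 4; u[19] = 1; u[20] = 0; u[21] = 1.
The sequence repeats with period 20.
So u[4908] = u[0 + ((4908-0) mod 20)] = u[8] = 1.

1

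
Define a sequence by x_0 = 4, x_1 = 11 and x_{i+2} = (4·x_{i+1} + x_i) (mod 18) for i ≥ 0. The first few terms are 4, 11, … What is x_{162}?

Computing terms: x_0 = 4; x_1 = 11; x_2 = 12; x_3 = 5; x_4 = 14; x_5 = 7; x_6 = 6; x_7 = 13; x_8 = 4; x_9 = 11.
The sequence repeats with period 8.
So x_{162} = x_{0 + ((162-0) mod 8)} = x_2 = 12.

12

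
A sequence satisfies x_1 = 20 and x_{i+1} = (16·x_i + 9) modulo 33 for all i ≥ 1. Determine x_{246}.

Computing terms: x_1 = 20, x_2 = 32, x_3 = 26, x_4 = 29, x_5 = 11, x_6 = 20.
Since x_6 = x_1 = 20, the sequence is periodic with period 5.
(246 - 1) mod 5 = 0, so x_{246} = x_1 = 20.

20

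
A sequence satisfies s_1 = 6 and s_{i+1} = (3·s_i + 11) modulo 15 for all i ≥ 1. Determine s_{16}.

5

Computing terms: s_1 = 6,  s_2 = 14,  s_3 = 8,  s_4 = 5,  s_5 = 11,  s_6 = 14.
Since s_6 = s_2 = 14, the sequence is eventually periodic: after a pre-period of length 1 it cycles with period 4.
For i ≥ 2, s_i depends only on (i - 2) mod 4. (16 - 2) mod 4 = 2, so s_{16} = s_4 = 5.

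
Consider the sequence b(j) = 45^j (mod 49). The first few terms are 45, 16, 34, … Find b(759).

34

b(1) = 45,  b(2) = 16,  b(3) = 34,  b(4) = 11,  b(5) = 5,  b(6) = 29,  b(7) = 31,  b(8) = 23,  b(9) = 6,  b(10) = 25,  b(11) = 47,  b(12) = 8,  b(13) = 17,  b(14) = 30,  b(15) = 27,  b(16) = 39,  b(17) = 40,  b(18) = 36,  b(19) = 3,  b(20) = 37,  b(21) = 48,  b(22) = 4,  b(23) = 33,  b(24) = 15,  b(25) = 38,  b(26) = 44,  b(27) = 20,  b(28) = 18,  b(29) = 26,  b(30) = 43,  b(31) = 24,  b(32) = 2,  b(33) = 41,  b(34) = 32,  b(35) = 19,  b(36) = 22,  b(37) = 10,  b(38) = 9,  b(39) = 13,  b(40) = 46,  b(41) = 12,  b(42) = 1,  b(43) = 45.
Since b(43) = b(1) = 45, the sequence is periodic with period 42.
(759 - 1) mod 42 = 2, so b(759) = b(3) = 34.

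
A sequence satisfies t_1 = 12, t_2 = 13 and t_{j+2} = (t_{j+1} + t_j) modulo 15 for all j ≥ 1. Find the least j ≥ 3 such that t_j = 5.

23

t_1 = 12; t_2 = 13; t_3 = 10; t_4 = 8; t_5 = 3; t_6 = 11; t_7 = 14; t_8 = 10; t_9 = 9; t_{10} = 4; t_{11} = 13; t_{12} = 2; t_{13} = 0; t_{14} = 2; t_{15} = 2; t_{16} = 4; t_{17} = 6; t_{18} = 10; t_{19} = 1; t_{20} = 11; t_{21} = 12; t_{22} = 8; t_{23} = 5; t_{24} = 13; t_{25} = 3; t_{26} = 1; t_{27} = 4; t_{28} = 5; t_{29} = 9; t_{30} = 14; t_{31} = 8; t_{32} = 7; t_{33} = 0; t_{34} = 7; t_{35} = 7; t_{36} = 14; t_{37} = 6; t_{38} = 5; t_{39} = 11; t_{40} = 1; t_{41} = 12; t_{42} = 13.
The sequence repeats with period 40.
The value 5 first appears (with j ≥ 3) at t_{23}.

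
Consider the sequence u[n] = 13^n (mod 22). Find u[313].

19

Computing terms: u[1] = 13, u[2] = 15, u[3] = 19, u[4] = 5, u[5] = 21, u[6] = 9, u[7] = 7, u[8] = 3, u[9] = 17, u[10] = 1, u[11] = 13.
The sequence repeats with period 10.
So u[313] = u[1 + ((313-1) mod 10)] = u[3] = 19.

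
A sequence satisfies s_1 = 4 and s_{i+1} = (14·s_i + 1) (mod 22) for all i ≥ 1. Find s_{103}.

7

s_1 = 4; s_2 = 13; s_3 = 7; s_4 = 11; s_5 = 1; s_6 = 15; s_7 = 13.
Since s_7 = s_2 = 13, the sequence is eventually periodic: after a pre-period of length 1 it cycles with period 5.
For i ≥ 2, s_i depends only on (i - 2) mod 5. (103 - 2) mod 5 = 1, so s_{103} = s_3 = 7.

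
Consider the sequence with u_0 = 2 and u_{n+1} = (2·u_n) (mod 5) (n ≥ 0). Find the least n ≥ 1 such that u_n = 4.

1

We have u_0 = 2; u_1 = 4; u_2 = 3; u_3 = 1; u_4 = 2.
The sequence repeats with period 4.
The value 4 first appears (with n ≥ 1) at u_1.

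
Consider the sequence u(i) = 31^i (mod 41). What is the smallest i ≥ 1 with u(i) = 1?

10

u(0) = 1,  u(1) = 31,  u(2) = 18,  u(3) = 25,  u(4) = 37,  u(5) = 40,  u(6) = 10,  u(7) = 23,  u(8) = 16,  u(9) = 4,  u(10) = 1.
Since u(10) = u(0) = 1, the sequence is periodic with period 10.
The value 1 next appears (with i ≥ 1) at u(10).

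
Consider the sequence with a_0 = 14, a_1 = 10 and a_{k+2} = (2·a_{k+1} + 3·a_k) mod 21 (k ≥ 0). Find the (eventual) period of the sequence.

6

Listing terms: a_0 = 14,  a_1 = 10,  a_2 = 20,  a_3 = 7,  a_4 = 11,  a_5 = 1,  a_6 = 14,  a_7 = 10.
The sequence repeats with period 6.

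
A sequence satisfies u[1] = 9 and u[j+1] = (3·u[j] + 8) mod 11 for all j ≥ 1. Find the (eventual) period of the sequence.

We have u[1] = 9, u[2] = 2, u[3] = 3, u[4] = 6, u[5] = 4, u[6] = 9.
The sequence repeats with period 5.

5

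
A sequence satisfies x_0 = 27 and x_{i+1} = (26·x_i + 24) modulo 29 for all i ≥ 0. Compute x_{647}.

19

Listing terms: x_0 = 27, x_1 = 1, x_2 = 21, x_3 = 19, x_4 = 25, x_5 = 7, x_6 = 3, x_7 = 15, x_8 = 8, x_9 = 0, x_{10} = 24, x_{11} = 10, x_{12} = 23, x_{13} = 13, x_{14} = 14, x_{15} = 11, x_{16} = 20, x_{17} = 22, x_{18} = 16, x_{19} = 5, x_{20} = 9, x_{21} = 26, x_{22} = 4, x_{23} = 12, x_{24} = 17, x_{25} = 2, x_{26} = 18, x_{27} = 28, x_{28} = 27.
Since x_{28} = x_0 = 27, the sequence is periodic with period 28.
So x_{647} = x_{0 + ((647-0) mod 28)} = x_3 = 19.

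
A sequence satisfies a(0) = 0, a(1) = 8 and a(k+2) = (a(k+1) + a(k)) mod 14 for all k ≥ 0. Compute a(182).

Listing terms: a(0) = 0; a(1) = 8; a(2) = 8; a(3) = 2; a(4) = 10; a(5) = 12; a(6) = 8; a(7) = 6; a(8) = 0; a(9) = 6; a(10) = 6; a(11) = 12; a(12) = 4; a(13) = 2; a(14) = 6; a(15) = 8; a(16) = 0; a(17) = 8.
Since (a(16), a(17)) = (a(0), a(1)) = (0, 8) (two consecutive terms determine the rest), the sequence is periodic with period 16.
(182 - 0) mod 16 = 6, so a(182) = a(6) = 8.

8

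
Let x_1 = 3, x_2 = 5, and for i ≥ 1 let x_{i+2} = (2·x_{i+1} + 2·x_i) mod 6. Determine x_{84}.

x_1 = 3; x_2 = 5; x_3 = 4; x_4 = 0; x_5 = 2; x_6 = 4; x_7 = 0.
Since (x_6, x_7) = (x_3, x_4) = (4, 0) (two consecutive terms determine the rest), the sequence is eventually periodic: after a pre-period of length 2 it cycles with period 3.
For i ≥ 3, x_i depends only on (i - 3) mod 3. (84 - 3) mod 3 = 0, so x_{84} = x_3 = 4.

4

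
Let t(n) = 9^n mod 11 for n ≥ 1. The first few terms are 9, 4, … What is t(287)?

Computing terms: t(1) = 9,  t(2) = 4,  t(3) = 3,  t(4) = 5,  t(5) = 1,  t(6) = 9.
The sequence repeats with period 5.
(287 - 1) mod 5 = 1, so t(287) = t(2) = 4.

4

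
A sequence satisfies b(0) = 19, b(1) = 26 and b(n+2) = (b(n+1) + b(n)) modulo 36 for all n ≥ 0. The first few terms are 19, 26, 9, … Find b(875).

Computing terms: b(0) = 19; b(1) = 26; b(2) = 9; b(3) = 35; b(4) = 8; b(5) = 7; b(6) = 15; b(7) = 22; b(8) = 1; b(9) = 23; b(10) = 24; b(11) = 11; b(12) = 35; b(13) = 10; b(14) = 9; b(15) = 19; b(16) = 28; b(17) = 11; b(18) = 3; b(19) = 14; b(20) = 17; b(21) = 31; b(22) = 12; b(23) = 7; b(24) = 19; b(25) = 26.
The sequence repeats with period 24.
So b(875) = b(0 + ((875-0) mod 24)) = b(11) = 11.

11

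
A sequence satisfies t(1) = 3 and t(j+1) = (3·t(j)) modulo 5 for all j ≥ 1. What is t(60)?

Listing terms: t(1) = 3,  t(2) = 4,  t(3) = 2,  t(4) = 1,  t(5) = 3.
Since t(5) = t(1) = 3, the sequence is periodic with period 4.
(60 - 1) mod 4 = 3, so t(60) = t(4) = 1.

1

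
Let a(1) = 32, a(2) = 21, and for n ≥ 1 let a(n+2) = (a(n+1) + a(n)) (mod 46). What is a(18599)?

3

Computing terms: a(1) = 32,  a(2) = 21,  a(3) = 7,  a(4) = 28,  a(5) = 35,  a(6) = 17,  a(7) = 6,  a(8) = 23,  a(9) = 29,  a(10) = 6,  a(11) = 35,  a(12) = 41,  a(13) = 30,  a(14) = 25,  a(15) = 9,  a(16) = 34,  a(17) = 43,  a(18) = 31,  a(19) = 28,  a(20) = 13,  a(21) = 41,  a(22) = 8,  a(23) = 3,  a(24) = 11,  a(25) = 14,  a(26) = 25,  a(27) = 39,  a(28) = 18,  a(29) = 11,  a(30) = 29,  a(31) = 40,  a(32) = 23,  a(33) = 17,  a(34) = 40,  a(35) = 11,  a(36) = 5,  a(37) = 16,  a(38) = 21,  a(39) = 37,  a(40) = 12,  a(41) = 3,  a(42) = 15,  a(43) = 18,  a(44) = 33,  a(45) = 5,  a(46) = 38,  a(47) = 43,  a(48) = 35,  a(49) = 32,  a(50) = 21.
Since (a(49), a(50)) = (a(1), a(2)) = (32, 21) (two consecutive terms determine the rest), the sequence is periodic with period 48.
So a(18599) = a(1 + ((18599-1) mod 48)) = a(23) = 3.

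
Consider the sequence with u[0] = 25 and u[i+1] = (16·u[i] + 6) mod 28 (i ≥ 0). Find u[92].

Computing terms: u[0] = 25, u[1] = 14, u[2] = 6, u[3] = 18, u[4] = 14.
Since u[4] = u[1] = 14, the sequence is eventually periodic: after a pre-period of length 1 it cycles with period 3.
For i ≥ 1, u[i] depends only on (i - 1) mod 3. (92 - 1) mod 3 = 1, so u[92] = u[2] = 6.

6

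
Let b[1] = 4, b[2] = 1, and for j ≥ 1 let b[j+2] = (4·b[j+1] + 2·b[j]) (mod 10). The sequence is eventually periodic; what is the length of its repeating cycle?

We have b[1] = 4; b[2] = 1; b[3] = 2; b[4] = 0; b[5] = 4; b[6] = 6; b[7] = 2; b[8] = 0.
Since (b[7], b[8]) = (b[3], b[4]) = (2, 0) (two consecutive terms determine the rest), the sequence is eventually periodic: after a pre-period of length 2 it cycles with period 4.

4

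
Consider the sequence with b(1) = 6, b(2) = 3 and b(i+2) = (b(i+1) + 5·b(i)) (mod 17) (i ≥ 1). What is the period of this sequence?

16

Listing terms: b(1) = 6, b(2) = 3, b(3) = 16, b(4) = 14, b(5) = 9, b(6) = 11, b(7) = 5, b(8) = 9, b(9) = 0, b(10) = 11, b(11) = 11, b(12) = 15, b(13) = 2, b(14) = 9, b(15) = 2, b(16) = 13, b(17) = 6, b(18) = 3.
Since (b(17), b(18)) = (b(1), b(2)) = (6, 3) (two consecutive terms determine the rest), the sequence is periodic with period 16.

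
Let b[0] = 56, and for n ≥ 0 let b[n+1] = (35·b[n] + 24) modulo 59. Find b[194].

Listing terms: b[0] = 56,  b[1] = 37,  b[2] = 21,  b[3] = 51,  b[4] = 39,  b[5] = 32,  b[6] = 23,  b[7] = 3,  b[8] = 11,  b[9] = 55,  b[10] = 2,  b[11] = 35,  b[12] = 10,  b[13] = 20,  b[14] = 16,  b[15] = 53,  b[16] = 50,  b[17] = 4,  b[18] = 46,  b[19] = 41,  b[20] = 43,  b[21] = 54,  b[22] = 26,  b[23] = 49,  b[24] = 28,  b[25] = 1,  b[26] = 0,  b[27] = 24,  b[28] = 38,  b[29] = 56.
The sequence repeats with period 29.
So b[194] = b[0 + ((194-0) mod 29)] = b[20] = 43.

43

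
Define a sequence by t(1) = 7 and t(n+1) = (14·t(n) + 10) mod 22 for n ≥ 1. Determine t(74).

t(1) = 7; t(2) = 20; t(3) = 4; t(4) = 0; t(5) = 10; t(6) = 18; t(7) = 20.
Since t(7) = t(2) = 20, the sequence is eventually periodic: after a pre-period of length 1 it cycles with period 5.
For n ≥ 2, t(n) depends only on (n - 2) mod 5. (74 - 2) mod 5 = 2, so t(74) = t(4) = 0.

0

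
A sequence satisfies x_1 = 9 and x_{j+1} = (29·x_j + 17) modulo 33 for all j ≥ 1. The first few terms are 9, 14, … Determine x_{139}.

12

Computing terms: x_1 = 9, x_2 = 14, x_3 = 27, x_4 = 8, x_5 = 18, x_6 = 11, x_7 = 6, x_8 = 26, x_9 = 12, x_{10} = 2, x_{11} = 9.
The sequence repeats with period 10.
(139 - 1) mod 10 = 8, so x_{139} = x_9 = 12.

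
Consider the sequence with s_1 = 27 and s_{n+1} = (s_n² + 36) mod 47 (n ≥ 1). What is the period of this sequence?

9

Computing terms: s_1 = 27,  s_2 = 13,  s_3 = 17,  s_4 = 43,  s_5 = 5,  s_6 = 14,  s_7 = 44,  s_8 = 45,  s_9 = 40,  s_{10} = 38,  s_{11} = 23,  s_{12} = 1,  s_{13} = 37,  s_{14} = 42,  s_{15} = 14.
Since s_{15} = s_6 = 14, the sequence is eventually periodic: after a pre-period of length 5 it cycles with period 9.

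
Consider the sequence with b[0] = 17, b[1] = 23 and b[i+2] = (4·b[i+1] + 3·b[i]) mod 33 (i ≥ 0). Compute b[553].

14

Computing terms: b[0] = 17; b[1] = 23; b[2] = 11; b[3] = 14; b[4] = 23; b[5] = 2; b[6] = 11; b[7] = 17; b[8] = 2; b[9] = 26; b[10] = 11; b[11] = 23; b[12] = 26; b[13] = 8; b[14] = 11; b[15] = 2; b[16] = 8; b[17] = 5; b[18] = 11; b[19] = 26; b[20] = 5; b[21] = 32; b[22] = 11; b[23] = 8; b[24] = 32; b[25] = 20; b[26] = 11; b[27] = 5; b[28] = 20; b[29] = 29; b[30] = 11; b[31] = 32; b[32] = 29; b[33] = 14; b[34] = 11; b[35] = 20; b[36] = 14; b[37] = 17; b[38] = 11; b[39] = 29; b[40] = 17; b[41] = 23.
The sequence repeats with period 40.
(553 - 0) mod 40 = 33, so b[553] = b[33] = 14.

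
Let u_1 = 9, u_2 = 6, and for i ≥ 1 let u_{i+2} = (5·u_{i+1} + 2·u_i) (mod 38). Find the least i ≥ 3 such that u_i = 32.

We have u_1 = 9, u_2 = 6, u_3 = 10, u_4 = 24, u_5 = 26, u_6 = 26, u_7 = 30, u_8 = 12, u_9 = 6, u_{10} = 16, u_{11} = 16, u_{12} = 36, u_{13} = 22, u_{14} = 30, u_{15} = 4, u_{16} = 4, u_{17} = 28, u_{18} = 34, u_{19} = 36, u_{20} = 20, u_{21} = 20, u_{22} = 26, u_{23} = 18, u_{24} = 28, u_{25} = 24, u_{26} = 24, u_{27} = 16, u_{28} = 14, u_{29} = 26, u_{30} = 6, u_{31} = 6, u_{32} = 4, u_{33} = 32, u_{34} = 16, u_{35} = 30, u_{36} = 30, u_{37} = 20, u_{38} = 8, u_{39} = 4, u_{40} = 36, u_{41} = 36, u_{42} = 24, u_{43} = 2, u_{44} = 20, u_{45} = 28, u_{46} = 28, u_{47} = 6, u_{48} = 10.
Since (u_{47}, u_{48}) = (u_2, u_3) = (6, 10) (two consecutive terms determine the rest), the sequence is eventually periodic: after a pre-period of length 1 it cycles with period 45.
The value 32 first appears (with i ≥ 3) at u_{33}.

33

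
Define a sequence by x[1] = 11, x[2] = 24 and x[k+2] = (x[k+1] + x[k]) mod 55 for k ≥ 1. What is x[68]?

15

We have x[1] = 11, x[2] = 24, x[3] = 35, x[4] = 4, x[5] = 39, x[6] = 43, x[7] = 27, x[8] = 15, x[9] = 42, x[10] = 2, x[11] = 44, x[12] = 46, x[13] = 35, x[14] = 26, x[15] = 6, x[16] = 32, x[17] = 38, x[18] = 15, x[19] = 53, x[20] = 13, x[21] = 11, x[22] = 24.
Since (x[21], x[22]) = (x[1], x[2]) = (11, 24) (two consecutive terms determine the rest), the sequence is periodic with period 20.
So x[68] = x[1 + ((68-1) mod 20)] = x[8] = 15.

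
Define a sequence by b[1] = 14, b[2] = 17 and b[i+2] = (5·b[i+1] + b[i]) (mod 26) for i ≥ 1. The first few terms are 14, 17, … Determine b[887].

Computing terms: b[1] = 14,  b[2] = 17,  b[3] = 21,  b[4] = 18,  b[5] = 7,  b[6] = 1,  b[7] = 12,  b[8] = 9,  b[9] = 5,  b[10] = 8,  b[11] = 19,  b[12] = 25,  b[13] = 14,  b[14] = 17.
The sequence repeats with period 12.
So b[887] = b[1 + ((887-1) mod 12)] = b[11] = 19.

19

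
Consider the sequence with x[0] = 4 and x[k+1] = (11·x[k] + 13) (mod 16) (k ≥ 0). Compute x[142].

Computing terms: x[0] = 4,  x[1] = 9,  x[2] = 0,  x[3] = 13,  x[4] = 12,  x[5] = 1,  x[6] = 8,  x[7] = 5,  x[8] = 4.
Since x[8] = x[0] = 4, the sequence is periodic with period 8.
(142 - 0) mod 8 = 6, so x[142] = x[6] = 8.

8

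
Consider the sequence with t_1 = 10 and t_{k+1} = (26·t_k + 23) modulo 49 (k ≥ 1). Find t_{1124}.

38

Computing terms: t_1 = 10, t_2 = 38, t_3 = 31, t_4 = 45, t_5 = 17, t_6 = 24, t_7 = 10.
Since t_7 = t_1 = 10, the sequence is periodic with period 6.
So t_{1124} = t_{1 + ((1124-1) mod 6)} = t_2 = 38.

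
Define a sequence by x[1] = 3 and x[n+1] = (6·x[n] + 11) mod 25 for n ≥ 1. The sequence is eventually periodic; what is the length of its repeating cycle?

Computing terms: x[1] = 3, x[2] = 4, x[3] = 10, x[4] = 21, x[5] = 12, x[6] = 8, x[7] = 9, x[8] = 15, x[9] = 1, x[10] = 17, x[11] = 13, x[12] = 14, x[13] = 20, x[14] = 6, x[15] = 22, x[16] = 18, x[17] = 19, x[18] = 0, x[19] = 11, x[20] = 2, x[21] = 23, x[22] = 24, x[23] = 5, x[24] = 16, x[25] = 7, x[26] = 3.
Since x[26] = x[1] = 3, the sequence is periodic with period 25.

25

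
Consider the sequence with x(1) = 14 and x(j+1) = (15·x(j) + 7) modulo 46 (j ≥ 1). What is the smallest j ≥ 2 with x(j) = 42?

3

We have x(1) = 14, x(2) = 33, x(3) = 42, x(4) = 39, x(5) = 40, x(6) = 9, x(7) = 4, x(8) = 21, x(9) = 0, x(10) = 7, x(11) = 20, x(12) = 31, x(13) = 12, x(14) = 3, x(15) = 6, x(16) = 5, x(17) = 36, x(18) = 41, x(19) = 24, x(20) = 45, x(21) = 38, x(22) = 25, x(23) = 14.
The sequence repeats with period 22.
The value 42 first appears (with j ≥ 2) at x(3).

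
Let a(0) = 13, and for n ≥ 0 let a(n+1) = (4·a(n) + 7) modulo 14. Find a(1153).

Listing terms: a(0) = 13, a(1) = 3, a(2) = 5, a(3) = 13.
The sequence repeats with period 3.
So a(1153) = a(0 + ((1153-0) mod 3)) = a(1) = 3.

3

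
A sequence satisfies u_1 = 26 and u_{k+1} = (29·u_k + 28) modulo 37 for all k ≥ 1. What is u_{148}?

Listing terms: u_1 = 26, u_2 = 5, u_3 = 25, u_4 = 13, u_5 = 35, u_6 = 7, u_7 = 9, u_8 = 30, u_9 = 10, u_{10} = 22, u_{11} = 0, u_{12} = 28, u_{13} = 26.
Since u_{13} = u_1 = 26, the sequence is periodic with period 12.
So u_{148} = u_{1 + ((148-1) mod 12)} = u_4 = 13.

13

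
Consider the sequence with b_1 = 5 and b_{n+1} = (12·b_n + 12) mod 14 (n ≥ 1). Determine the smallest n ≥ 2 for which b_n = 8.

Listing terms: b_1 = 5,  b_2 = 2,  b_3 = 8,  b_4 = 10,  b_5 = 6,  b_6 = 0,  b_7 = 12,  b_8 = 2.
Since b_8 = b_2 = 2, the sequence is eventually periodic: after a pre-period of length 1 it cycles with period 6.
The value 8 first appears (with n ≥ 2) at b_3.

3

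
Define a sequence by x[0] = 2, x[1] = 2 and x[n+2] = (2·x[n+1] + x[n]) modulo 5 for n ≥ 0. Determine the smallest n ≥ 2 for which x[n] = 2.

5

Listing terms: x[0] = 2, x[1] = 2, x[2] = 1, x[3] = 4, x[4] = 4, x[5] = 2, x[6] = 3, x[7] = 3, x[8] = 4, x[9] = 1, x[10] = 1, x[11] = 3, x[12] = 2, x[13] = 2.
Since (x[12], x[13]) = (x[0], x[1]) = (2, 2) (two consecutive terms determine the rest), the sequence is periodic with period 12.
The value 2 first appears (with n ≥ 2) at x[5].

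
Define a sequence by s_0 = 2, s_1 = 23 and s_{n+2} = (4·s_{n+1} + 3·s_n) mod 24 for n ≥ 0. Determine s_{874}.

We have s_0 = 2,  s_1 = 23,  s_2 = 2,  s_3 = 5,  s_4 = 2,  s_5 = 23.
Since (s_4, s_5) = (s_0, s_1) = (2, 23) (two consecutive terms determine the rest), the sequence is periodic with period 4.
So s_{874} = s_{0 + ((874-0) mod 4)} = s_2 = 2.

2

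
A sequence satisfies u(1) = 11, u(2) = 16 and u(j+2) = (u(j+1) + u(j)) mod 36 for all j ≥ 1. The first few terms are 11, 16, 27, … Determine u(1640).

We have u(1) = 11, u(2) = 16, u(3) = 27, u(4) = 7, u(5) = 34, u(6) = 5, u(7) = 3, u(8) = 8, u(9) = 11, u(10) = 19, u(11) = 30, u(12) = 13, u(13) = 7, u(14) = 20, u(15) = 27, u(16) = 11, u(17) = 2, u(18) = 13, u(19) = 15, u(20) = 28, u(21) = 7, u(22) = 35, u(23) = 6, u(24) = 5, u(25) = 11, u(26) = 16.
The sequence repeats with period 24.
(1640 - 1) mod 24 = 7, so u(1640) = u(8) = 8.

8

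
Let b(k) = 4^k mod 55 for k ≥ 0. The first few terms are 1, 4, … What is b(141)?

4

b(0) = 1, b(1) = 4, b(2) = 16, b(3) = 9, b(4) = 36, b(5) = 34, b(6) = 26, b(7) = 49, b(8) = 31, b(9) = 14, b(10) = 1.
Since b(10) = b(0) = 1, the sequence is periodic with period 10.
(141 - 0) mod 10 = 1, so b(141) = b(1) = 4.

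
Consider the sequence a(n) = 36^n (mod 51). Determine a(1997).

15

a(0) = 1; a(1) = 36; a(2) = 21; a(3) = 42; a(4) = 33; a(5) = 15; a(6) = 30; a(7) = 9; a(8) = 18; a(9) = 36.
Since a(9) = a(1) = 36, the sequence is eventually periodic: after a pre-period of length 1 it cycles with period 8.
For n ≥ 1, a(n) depends only on (n - 1) mod 8. (1997 - 1) mod 8 = 4, so a(1997) = a(5) = 15.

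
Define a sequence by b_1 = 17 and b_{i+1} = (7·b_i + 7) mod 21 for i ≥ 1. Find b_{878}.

0

Listing terms: b_1 = 17; b_2 = 0; b_3 = 7; b_4 = 14; b_5 = 0.
Since b_5 = b_2 = 0, the sequence is eventually periodic: after a pre-period of length 1 it cycles with period 3.
For i ≥ 2, b_i depends only on (i - 2) mod 3. (878 - 2) mod 3 = 0, so b_{878} = b_2 = 0.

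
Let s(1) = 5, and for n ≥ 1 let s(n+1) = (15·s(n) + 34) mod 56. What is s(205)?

We have s(1) = 5; s(2) = 53; s(3) = 45; s(4) = 37; s(5) = 29; s(6) = 21; s(7) = 13; s(8) = 5.
The sequence repeats with period 7.
So s(205) = s(1 + ((205-1) mod 7)) = s(2) = 53.

53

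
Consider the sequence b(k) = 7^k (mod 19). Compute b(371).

Computing terms: b(1) = 7,  b(2) = 11,  b(3) = 1,  b(4) = 7.
The sequence repeats with period 3.
So b(371) = b(1 + ((371-1) mod 3)) = b(2) = 11.

11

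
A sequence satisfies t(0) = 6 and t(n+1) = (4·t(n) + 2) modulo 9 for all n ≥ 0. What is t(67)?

We have t(0) = 6,  t(1) = 8,  t(2) = 7,  t(3) = 3,  t(4) = 5,  t(5) = 4,  t(6) = 0,  t(7) = 2,  t(8) = 1,  t(9) = 6.
Since t(9) = t(0) = 6, the sequence is periodic with period 9.
(67 - 0) mod 9 = 4, so t(67) = t(4) = 5.

5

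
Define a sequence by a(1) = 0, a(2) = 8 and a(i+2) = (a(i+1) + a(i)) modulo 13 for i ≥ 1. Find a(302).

0

Computing terms: a(1) = 0; a(2) = 8; a(3) = 8; a(4) = 3; a(5) = 11; a(6) = 1; a(7) = 12; a(8) = 0; a(9) = 12; a(10) = 12; a(11) = 11; a(12) = 10; a(13) = 8; a(14) = 5; a(15) = 0; a(16) = 5; a(17) = 5; a(18) = 10; a(19) = 2; a(20) = 12; a(21) = 1; a(22) = 0; a(23) = 1; a(24) = 1; a(25) = 2; a(26) = 3; a(27) = 5; a(28) = 8; a(29) = 0; a(30) = 8.
Since (a(29), a(30)) = (a(1), a(2)) = (0, 8) (two consecutive terms determine the rest), the sequence is periodic with period 28.
(302 - 1) mod 28 = 21, so a(302) = a(22) = 0.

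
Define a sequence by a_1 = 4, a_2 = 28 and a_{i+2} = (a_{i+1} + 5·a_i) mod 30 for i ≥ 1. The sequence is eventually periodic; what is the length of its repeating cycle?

6

Listing terms: a_1 = 4,  a_2 = 28,  a_3 = 18,  a_4 = 8,  a_5 = 8,  a_6 = 18,  a_7 = 28,  a_8 = 28,  a_9 = 18.
Since (a_8, a_9) = (a_2, a_3) = (28, 18) (two consecutive terms determine the rest), the sequence is eventually periodic: after a pre-period of length 1 it cycles with period 6.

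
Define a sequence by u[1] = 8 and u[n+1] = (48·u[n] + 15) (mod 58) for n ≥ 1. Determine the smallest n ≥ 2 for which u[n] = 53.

19

Computing terms: u[1] = 8; u[2] = 51; u[3] = 27; u[4] = 35; u[5] = 13; u[6] = 1; u[7] = 5; u[8] = 23; u[9] = 17; u[10] = 19; u[11] = 57; u[12] = 25; u[13] = 55; u[14] = 45; u[15] = 29; u[16] = 15; u[17] = 39; u[18] = 31; u[19] = 53; u[20] = 7; u[21] = 3; u[22] = 43; u[23] = 49; u[24] = 47; u[25] = 9; u[26] = 41; u[27] = 11; u[28] = 21; u[29] = 37; u[30] = 51.
Since u[30] = u[2] = 51, the sequence is eventually periodic: after a pre-period of length 1 it cycles with period 28.
The value 53 first appears (with n ≥ 2) at u[19].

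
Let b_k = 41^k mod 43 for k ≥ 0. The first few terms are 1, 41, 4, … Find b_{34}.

Listing terms: b_0 = 1,  b_1 = 41,  b_2 = 4,  b_3 = 35,  b_4 = 16,  b_5 = 11,  b_6 = 21,  b_7 = 1.
Since b_7 = b_0 = 1, the sequence is periodic with period 7.
So b_{34} = b_{0 + ((34-0) mod 7)} = b_6 = 21.

21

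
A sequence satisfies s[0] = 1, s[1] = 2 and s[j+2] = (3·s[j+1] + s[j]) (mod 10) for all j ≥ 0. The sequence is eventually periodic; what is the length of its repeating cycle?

12

s[0] = 1, s[1] = 2, s[2] = 7, s[3] = 3, s[4] = 6, s[5] = 1, s[6] = 9, s[7] = 8, s[8] = 3, s[9] = 7, s[10] = 4, s[11] = 9, s[12] = 1, s[13] = 2.
The sequence repeats with period 12.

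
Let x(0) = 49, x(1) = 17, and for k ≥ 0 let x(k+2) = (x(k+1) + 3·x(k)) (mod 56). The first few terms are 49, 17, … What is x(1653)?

23

Computing terms: x(0) = 49,  x(1) = 17,  x(2) = 52,  x(3) = 47,  x(4) = 35,  x(5) = 8,  x(6) = 1,  x(7) = 25,  x(8) = 28,  x(9) = 47,  x(10) = 19,  x(11) = 48,  x(12) = 49,  x(13) = 25,  x(14) = 4,  x(15) = 23,  x(16) = 35,  x(17) = 48,  x(18) = 41,  x(19) = 17,  x(20) = 28,  x(21) = 23,  x(22) = 51,  x(23) = 8,  x(24) = 49,  x(25) = 17.
The sequence repeats with period 24.
So x(1653) = x(0 + ((1653-0) mod 24)) = x(21) = 23.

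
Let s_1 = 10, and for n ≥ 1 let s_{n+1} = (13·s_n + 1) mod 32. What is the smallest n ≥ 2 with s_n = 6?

21

Computing terms: s_1 = 10; s_2 = 3; s_3 = 8; s_4 = 9; s_5 = 22; s_6 = 31; s_7 = 20; s_8 = 5; s_9 = 2; s_{10} = 27; s_{11} = 0; s_{12} = 1; s_{13} = 14; s_{14} = 23; s_{15} = 12; s_{16} = 29; s_{17} = 26; s_{18} = 19; s_{19} = 24; s_{20} = 25; s_{21} = 6; s_{22} = 15; s_{23} = 4; s_{24} = 21; s_{25} = 18; s_{26} = 11; s_{27} = 16; s_{28} = 17; s_{29} = 30; s_{30} = 7; s_{31} = 28; s_{32} = 13; s_{33} = 10.
Since s_{33} = s_1 = 10, the sequence is periodic with period 32.
The value 6 first appears (with n ≥ 2) at s_{21}.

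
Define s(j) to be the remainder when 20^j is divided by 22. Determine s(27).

We have s(1) = 20; s(2) = 4; s(3) = 14; s(4) = 16; s(5) = 12; s(6) = 20.
Since s(6) = s(1) = 20, the sequence is periodic with period 5.
So s(27) = s(1 + ((27-1) mod 5)) = s(2) = 4.

4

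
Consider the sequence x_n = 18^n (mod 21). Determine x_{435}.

Computing terms: x_1 = 18; x_2 = 9; x_3 = 15; x_4 = 18.
The sequence repeats with period 3.
(435 - 1) mod 3 = 2, so x_{435} = x_3 = 15.

15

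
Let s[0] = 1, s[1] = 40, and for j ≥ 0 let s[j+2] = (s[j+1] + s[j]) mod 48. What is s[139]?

0

Computing terms: s[0] = 1; s[1] = 40; s[2] = 41; s[3] = 33; s[4] = 26; s[5] = 11; s[6] = 37; s[7] = 0; s[8] = 37; s[9] = 37; s[10] = 26; s[11] = 15; s[12] = 41; s[13] = 8; s[14] = 1; s[15] = 9; s[16] = 10; s[17] = 19; s[18] = 29; s[19] = 0; s[20] = 29; s[21] = 29; s[22] = 10; s[23] = 39; s[24] = 1; s[25] = 40.
Since (s[24], s[25]) = (s[0], s[1]) = (1, 40) (two consecutive terms determine the rest), the sequence is periodic with period 24.
So s[139] = s[0 + ((139-0) mod 24)] = s[19] = 0.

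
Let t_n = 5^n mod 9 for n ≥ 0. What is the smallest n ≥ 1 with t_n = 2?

Listing terms: t_0 = 1; t_1 = 5; t_2 = 7; t_3 = 8; t_4 = 4; t_5 = 2; t_6 = 1.
The sequence repeats with period 6.
The value 2 first appears (with n ≥ 1) at t_5.

5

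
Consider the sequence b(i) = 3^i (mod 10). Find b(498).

Listing terms: b(0) = 1; b(1) = 3; b(2) = 9; b(3) = 7; b(4) = 1.
Since b(4) = b(0) = 1, the sequence is periodic with period 4.
So b(498) = b(0 + ((498-0) mod 4)) = b(2) = 9.

9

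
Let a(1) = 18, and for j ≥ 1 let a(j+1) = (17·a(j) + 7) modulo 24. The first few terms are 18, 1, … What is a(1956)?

We have a(1) = 18,  a(2) = 1,  a(3) = 0,  a(4) = 7,  a(5) = 6,  a(6) = 13,  a(7) = 12,  a(8) = 19,  a(9) = 18.
Since a(9) = a(1) = 18, the sequence is periodic with period 8.
(1956 - 1) mod 8 = 3, so a(1956) = a(4) = 7.

7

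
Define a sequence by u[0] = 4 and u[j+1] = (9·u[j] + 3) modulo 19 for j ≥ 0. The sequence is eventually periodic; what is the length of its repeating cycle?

u[0] = 4; u[1] = 1; u[2] = 12; u[3] = 16; u[4] = 14; u[5] = 15; u[6] = 5; u[7] = 10; u[8] = 17; u[9] = 4.
Since u[9] = u[0] = 4, the sequence is periodic with period 9.

9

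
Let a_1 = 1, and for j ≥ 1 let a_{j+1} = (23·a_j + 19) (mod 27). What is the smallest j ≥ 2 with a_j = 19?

13

Computing terms: a_1 = 1, a_2 = 15, a_3 = 13, a_4 = 21, a_5 = 16, a_6 = 9, a_7 = 10, a_8 = 6, a_9 = 22, a_{10} = 12, a_{11} = 25, a_{12} = 0, a_{13} = 19, a_{14} = 24, a_{15} = 4, a_{16} = 3, a_{17} = 7, a_{18} = 18, a_{19} = 1.
The sequence repeats with period 18.
The value 19 first appears (with j ≥ 2) at a_{13}.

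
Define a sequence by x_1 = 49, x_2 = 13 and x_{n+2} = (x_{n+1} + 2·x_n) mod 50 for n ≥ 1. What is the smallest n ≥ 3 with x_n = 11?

x_1 = 49, x_2 = 13, x_3 = 11, x_4 = 37, x_5 = 9, x_6 = 33, x_7 = 1, x_8 = 17, x_9 = 19, x_{10} = 3, x_{11} = 41, x_{12} = 47, x_{13} = 29, x_{14} = 23, x_{15} = 31, x_{16} = 27, x_{17} = 39, x_{18} = 43, x_{19} = 21, x_{20} = 7, x_{21} = 49, x_{22} = 13.
Since (x_{21}, x_{22}) = (x_1, x_2) = (49, 13) (two consecutive terms determine the rest), the sequence is periodic with period 20.
The value 11 first appears (with n ≥ 3) at x_3.

3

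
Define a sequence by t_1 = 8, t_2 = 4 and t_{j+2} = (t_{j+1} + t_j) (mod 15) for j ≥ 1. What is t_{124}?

Computing terms: t_1 = 8; t_2 = 4; t_3 = 12; t_4 = 1; t_5 = 13; t_6 = 14; t_7 = 12; t_8 = 11; t_9 = 8; t_{10} = 4.
Since (t_9, t_{10}) = (t_1, t_2) = (8, 4) (two consecutive terms determine the rest), the sequence is periodic with period 8.
So t_{124} = t_{1 + ((124-1) mod 8)} = t_4 = 1.

1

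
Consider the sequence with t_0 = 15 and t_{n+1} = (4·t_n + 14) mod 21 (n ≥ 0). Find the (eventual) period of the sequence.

3

t_0 = 15; t_1 = 11; t_2 = 16; t_3 = 15.
The sequence repeats with period 3.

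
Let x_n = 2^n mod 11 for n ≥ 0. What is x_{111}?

2

We have x_0 = 1,  x_1 = 2,  x_2 = 4,  x_3 = 8,  x_4 = 5,  x_5 = 10,  x_6 = 9,  x_7 = 7,  x_8 = 3,  x_9 = 6,  x_{10} = 1.
The sequence repeats with period 10.
(111 - 0) mod 10 = 1, so x_{111} = x_1 = 2.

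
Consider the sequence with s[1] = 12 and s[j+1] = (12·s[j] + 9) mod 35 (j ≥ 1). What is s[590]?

13

s[1] = 12,  s[2] = 13,  s[3] = 25,  s[4] = 29,  s[5] = 7,  s[6] = 23,  s[7] = 5,  s[8] = 34,  s[9] = 32,  s[10] = 8,  s[11] = 0,  s[12] = 9,  s[13] = 12.
The sequence repeats with period 12.
So s[590] = s[1 + ((590-1) mod 12)] = s[2] = 13.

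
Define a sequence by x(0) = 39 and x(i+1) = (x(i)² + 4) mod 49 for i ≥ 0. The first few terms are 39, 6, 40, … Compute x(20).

26

x(0) = 39; x(1) = 6; x(2) = 40; x(3) = 36; x(4) = 26; x(5) = 43; x(6) = 40.
Since x(6) = x(2) = 40, the sequence is eventually periodic: after a pre-period of length 2 it cycles with period 4.
For i ≥ 2, x(i) depends only on (i - 2) mod 4. (20 - 2) mod 4 = 2, so x(20) = x(4) = 26.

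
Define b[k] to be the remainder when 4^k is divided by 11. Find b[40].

b[1] = 4, b[2] = 5, b[3] = 9, b[4] = 3, b[5] = 1, b[6] = 4.
The sequence repeats with period 5.
So b[40] = b[1 + ((40-1) mod 5)] = b[5] = 1.

1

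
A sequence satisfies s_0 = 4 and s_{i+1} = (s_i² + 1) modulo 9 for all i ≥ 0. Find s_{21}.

5

Listing terms: s_0 = 4; s_1 = 8; s_2 = 2; s_3 = 5; s_4 = 8.
Since s_4 = s_1 = 8, the sequence is eventually periodic: after a pre-period of length 1 it cycles with period 3.
For i ≥ 1, s_i depends only on (i - 1) mod 3. (21 - 1) mod 3 = 2, so s_{21} = s_3 = 5.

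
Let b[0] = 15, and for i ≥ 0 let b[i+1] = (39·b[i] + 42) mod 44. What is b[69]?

We have b[0] = 15, b[1] = 11, b[2] = 31, b[3] = 19, b[4] = 35, b[5] = 43, b[6] = 3, b[7] = 27, b[8] = 39, b[9] = 23, b[10] = 15.
The sequence repeats with period 10.
So b[69] = b[0 + ((69-0) mod 10)] = b[9] = 23.

23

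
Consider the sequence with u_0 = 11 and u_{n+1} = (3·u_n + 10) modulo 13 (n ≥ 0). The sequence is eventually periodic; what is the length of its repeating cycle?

We have u_0 = 11,  u_1 = 4,  u_2 = 9,  u_3 = 11.
The sequence repeats with period 3.

3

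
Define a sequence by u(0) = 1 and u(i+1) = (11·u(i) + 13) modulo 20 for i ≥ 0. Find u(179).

8

u(0) = 1,  u(1) = 4,  u(2) = 17,  u(3) = 0,  u(4) = 13,  u(5) = 16,  u(6) = 9,  u(7) = 12,  u(8) = 5,  u(9) = 8,  u(10) = 1.
Since u(10) = u(0) = 1, the sequence is periodic with period 10.
(179 - 0) mod 10 = 9, so u(179) = u(9) = 8.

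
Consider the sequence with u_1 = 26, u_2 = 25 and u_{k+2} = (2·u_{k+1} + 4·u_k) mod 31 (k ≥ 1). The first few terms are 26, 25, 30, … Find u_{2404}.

Listing terms: u_1 = 26,  u_2 = 25,  u_3 = 30,  u_4 = 5,  u_5 = 6,  u_6 = 1,  u_7 = 26,  u_8 = 25.
The sequence repeats with period 6.
So u_{2404} = u_{1 + ((2404-1) mod 6)} = u_4 = 5.

5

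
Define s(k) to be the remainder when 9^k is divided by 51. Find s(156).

33

s(0) = 1,  s(1) = 9,  s(2) = 30,  s(3) = 15,  s(4) = 33,  s(5) = 42,  s(6) = 21,  s(7) = 36,  s(8) = 18,  s(9) = 9.
Since s(9) = s(1) = 9, the sequence is eventually periodic: after a pre-period of length 1 it cycles with period 8.
For k ≥ 1, s(k) depends only on (k - 1) mod 8. (156 - 1) mod 8 = 3, so s(156) = s(4) = 33.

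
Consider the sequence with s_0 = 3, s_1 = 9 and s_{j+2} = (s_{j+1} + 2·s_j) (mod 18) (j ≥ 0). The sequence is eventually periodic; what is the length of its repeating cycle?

Listing terms: s_0 = 3, s_1 = 9, s_2 = 15, s_3 = 15, s_4 = 9, s_5 = 3, s_6 = 3, s_7 = 9.
Since (s_6, s_7) = (s_0, s_1) = (3, 9) (two consecutive terms determine the rest), the sequence is periodic with period 6.

6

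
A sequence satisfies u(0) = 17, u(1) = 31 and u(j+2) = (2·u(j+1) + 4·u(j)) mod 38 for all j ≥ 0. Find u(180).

36

Computing terms: u(0) = 17, u(1) = 31, u(2) = 16, u(3) = 4, u(4) = 34, u(5) = 8, u(6) = 0, u(7) = 32, u(8) = 26, u(9) = 28, u(10) = 8, u(11) = 14, u(12) = 22, u(13) = 24, u(14) = 22, u(15) = 26, u(16) = 26, u(17) = 4, u(18) = 36, u(19) = 12, u(20) = 16, u(21) = 4.
Since (u(20), u(21)) = (u(2), u(3)) = (16, 4) (two consecutive terms determine the rest), the sequence is eventually periodic: after a pre-period of length 2 it cycles with period 18.
For j ≥ 2, u(j) depends only on (j - 2) mod 18. (180 - 2) mod 18 = 16, so u(180) = u(18) = 36.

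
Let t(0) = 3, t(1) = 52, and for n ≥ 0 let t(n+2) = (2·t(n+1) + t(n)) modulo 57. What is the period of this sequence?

40

Computing terms: t(0) = 3, t(1) = 52, t(2) = 50, t(3) = 38, t(4) = 12, t(5) = 5, t(6) = 22, t(7) = 49, t(8) = 6, t(9) = 4, t(10) = 14, t(11) = 32, t(12) = 21, t(13) = 17, t(14) = 55, t(15) = 13, t(16) = 24, t(17) = 4, t(18) = 32, t(19) = 11, t(20) = 54, t(21) = 5, t(22) = 7, t(23) = 19, t(24) = 45, t(25) = 52, t(26) = 35, t(27) = 8, t(28) = 51, t(29) = 53, t(30) = 43, t(31) = 25, t(32) = 36, t(33) = 40, t(34) = 2, t(35) = 44, t(36) = 33, t(37) = 53, t(38) = 25, t(39) = 46, t(40) = 3, t(41) = 52.
The sequence repeats with period 40.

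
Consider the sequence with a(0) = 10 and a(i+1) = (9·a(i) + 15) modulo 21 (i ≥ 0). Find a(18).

3

Listing terms: a(0) = 10,  a(1) = 0,  a(2) = 15,  a(3) = 3,  a(4) = 0.
Since a(4) = a(1) = 0, the sequence is eventually periodic: after a pre-period of length 1 it cycles with period 3.
For i ≥ 1, a(i) depends only on (i - 1) mod 3. (18 - 1) mod 3 = 2, so a(18) = a(3) = 3.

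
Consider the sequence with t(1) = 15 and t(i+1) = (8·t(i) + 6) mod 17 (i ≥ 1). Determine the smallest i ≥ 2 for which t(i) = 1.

t(1) = 15; t(2) = 7; t(3) = 11; t(4) = 9; t(5) = 10; t(6) = 1; t(7) = 14; t(8) = 16; t(9) = 15.
The sequence repeats with period 8.
The value 1 first appears (with i ≥ 2) at t(6).

6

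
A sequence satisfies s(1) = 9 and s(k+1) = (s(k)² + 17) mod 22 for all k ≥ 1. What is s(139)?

We have s(1) = 9,  s(2) = 10,  s(3) = 7,  s(4) = 0,  s(5) = 17,  s(6) = 20,  s(7) = 21,  s(8) = 18,  s(9) = 11,  s(10) = 6,  s(11) = 9.
Since s(11) = s(1) = 9, the sequence is periodic with period 10.
(139 - 1) mod 10 = 8, so s(139) = s(9) = 11.

11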